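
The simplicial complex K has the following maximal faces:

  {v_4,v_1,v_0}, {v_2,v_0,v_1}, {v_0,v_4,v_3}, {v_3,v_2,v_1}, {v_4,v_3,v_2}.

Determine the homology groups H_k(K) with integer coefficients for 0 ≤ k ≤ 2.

Take the total order v_0 < v_1 < v_2 < v_3 < v_4 on the vertex set. Then K (dimension 2) consists of the simplices:

  0-simplices (5): [v_0], [v_1], [v_2], [v_3], [v_4]
  1-simplices (10): [v_0,v_1], [v_0,v_2], [v_0,v_3], [v_0,v_4], [v_1,v_2], [v_1,v_3], [v_1,v_4], [v_2,v_3], [v_2,v_4], [v_3,v_4]
  2-simplices (5): [v_0,v_1,v_2], [v_0,v_1,v_4], [v_0,v_3,v_4], [v_1,v_2,v_3], [v_2,v_3,v_4]

giving chain groups C_0 ≅ Z^5, C_1 ≅ Z^10, C_2 ≅ Z^5.

The boundary map ∂_1: C_1 → C_0 maps an edge to its endpoints' difference, ∂[p,q] = q − p. For instance
  ∂[v_3,v_4] = [v_4] − [v_3].
The resulting 5×10 matrix has rank 4, and its Smith normal form has invariant factors (1,1,1,1).

The boundary map ∂_2: C_2 → C_1 acts by ∂[p,q,r] = [q,r] − [p,r] + [p,q]. For instance
  ∂[v_0,v_1,v_4] = [v_1,v_4] − [v_0,v_4] + [v_0,v_1],
  ∂[v_0,v_1,v_2] = [v_1,v_2] − [v_0,v_2] + [v_0,v_1].
The resulting 10×5 matrix has rank 5, and its Smith normal form has invariant factors (1,1,1,1,1).

Now H_k = ker ∂_k / im ∂_{k+1}, so:

  H_0: rank C_0 − rank ∂_1 = 5 − 4 = 1, and the invariant factors of ∂_1 are all 1, so H_0 ≅ Z.
  H_1: rank ker ∂_1 − rank ∂_2 = (10 − 4) − 5 = 1, and the invariant factors of ∂_2 are all 1, so H_1 ≅ Z.
  H_2: rank ker ∂_2 − rank ∂_3 = (5 − 5) − 0 = 0, and there is no ∂_3, so H_2 ≅ 0.

As a check, the Euler characteristic is 5 − 10 + 5 = 0, which agrees with 1 − 1 + 0 = 0.
(K is a triangulation of the Möbius band.)

H_0 ≅ Z,  H_1 ≅ Z,  H_2 = 0.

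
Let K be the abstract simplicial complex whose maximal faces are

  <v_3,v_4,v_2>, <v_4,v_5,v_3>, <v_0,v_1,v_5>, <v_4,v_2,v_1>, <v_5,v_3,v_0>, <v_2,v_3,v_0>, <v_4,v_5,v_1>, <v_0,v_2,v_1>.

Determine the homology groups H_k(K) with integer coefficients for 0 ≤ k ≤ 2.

H_0 = Z,  H_1 = 0,  H_2 = Z.

We work with the vertex ordering v_0 < v_1 < v_2 < v_3 < v_4 < v_5. The simplices of K, each written with vertices in increasing order, are:

  0-simplices (6): [v_0], [v_1], [v_2], [v_3], [v_4], [v_5]
  1-simplices (12): [v_0,v_1], [v_0,v_2], [v_0,v_3], [v_0,v_5], [v_1,v_2], [v_1,v_4], [v_1,v_5], [v_2,v_3], [v_2,v_4], [v_3,v_4], [v_3,v_5], [v_4,v_5]
  2-simplices (8): [v_0,v_1,v_2], [v_0,v_1,v_5], [v_0,v_2,v_3], [v_0,v_3,v_5], [v_1,v_2,v_4], [v_1,v_4,v_5], [v_2,v_3,v_4], [v_3,v_4,v_5]

giving chain groups C_0 ≅ Z^6, C_1 ≅ Z^12, C_2 ≅ Z^8.

Boundary ∂_1: C_1 → C_0 sends each edge [p,q] (with p < q) to q − p. For instance
  ∂[v_1,v_4] = [v_4] − [v_1].
The resulting 6×12 matrix has rank 5, and its Smith normal form has invariant factors (1,1,1,1,1).

Boundary ∂_2: C_2 → C_1 sends each 2-simplex [p,q,r] to [q,r] − [p,r] + [p,q]. For instance
  ∂[v_1,v_2,v_4] = [v_2,v_4] − [v_1,v_4] + [v_1,v_2],
  ∂[v_0,v_3,v_5] = [v_3,v_5] − [v_0,v_5] + [v_0,v_3].
The 12×8 boundary matrix has rank 7 and Smith normal form diag(1,1,1,1,1,1,1).

Reading off H_k = ker ∂_k / im ∂_{k+1}:

  H_0: rank C_0 − rank ∂_1 = 6 − 5 = 1, and the invariant factors of ∂_1 are all 1, so H_0 ≅ Z.
  H_1: rank ker ∂_1 − rank ∂_2 = (12 − 5) − 7 = 0, and the invariant factors of ∂_2 are all 1, so H_1 ≅ 0.
  H_2: rank ker ∂_2 − rank ∂_3 = (8 − 7) − 0 = 1, and there is no ∂_3, so H_2 ≅ Z.

As a check, the Euler characteristic is 6 − 12 + 8 = 2, which agrees with 1 − 0 + 1 = 2.
(K is a triangulation of the 2-sphere S^2.)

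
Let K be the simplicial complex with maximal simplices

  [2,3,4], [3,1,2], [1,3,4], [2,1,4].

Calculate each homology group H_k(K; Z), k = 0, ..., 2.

K has 4 vertices, 6 edges, 4 triangles.
rank ∂_0 = 0, rank ∂_1 = 3 ⇒ b_0 = 4 − 0 − 3 = 1; all invariant factors of ∂_1 are 1 so no torsion. So H_0 = Z.
rank ∂_1 = 3, rank ∂_2 = 3 ⇒ b_1 = 6 − 3 − 3 = 0; all invariant factors of ∂_2 are 1 so no torsion. So H_1 = 0.
rank ∂_2 = 3, rank ∂_3 = 0 ⇒ b_2 = 4 − 3 − 0 = 1. So H_2 = Z.

H_0 = Z,  H_1 = 0,  H_2 = Z.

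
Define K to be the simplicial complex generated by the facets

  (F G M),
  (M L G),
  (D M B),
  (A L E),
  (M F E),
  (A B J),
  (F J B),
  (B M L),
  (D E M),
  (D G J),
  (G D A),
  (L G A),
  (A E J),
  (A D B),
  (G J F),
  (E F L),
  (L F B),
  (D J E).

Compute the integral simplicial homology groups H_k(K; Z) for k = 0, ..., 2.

H_0 ≅ Z,  H_1 ≅ Z × Z/2,  H_2 = 0.

Take the total order A < B < D < E < F < G < J < L < M on the vertex set. Then K (dimension 2) consists of the simplices:

  0-simplices (9): A, B, D, E, F, G, J, L, M
  1-simplices (27): AB, AD, AE, AG, AJ, AL, BD, BF, BJ, BL, BM, DE, DG, DJ, DM, EF, EJ, EL, EM, FG, FJ, FL, FM, GJ, GL, GM, LM
  2-simplices (18): ABD, ABJ, ADG, AEJ, AEL, AGL, BDM, BFJ, BFL, BLM, DEJ, DEM, DGJ, EFL, EFM, FGJ, FGM, GLM

Hence C_0 ≅ Z^9, C_1 ≅ Z^27, C_2 ≅ Z^18.

Boundary ∂_1: C_1 → C_0 is given by ∂[p,q] = [q] − [p]. For instance
  ∂DM = M − D.
The resulting 9×27 matrix has rank 8, and its Smith normal form has invariant factors (1,1,1,1,1,1,1,1).

Boundary ∂_2: C_2 → C_1 acts by ∂[p,q,r] = [q,r] − [p,r] + [p,q]. For instance
  ∂AEL = EL − AL + AE,
  ∂EFM = FM − EM + EF.
As a 27×18 matrix over Z this has rank 18, with invariant factors (1,1,1,1,1,1,1,1,1,1,1,1,1,1,1,1,1,2).

Now H_k = ker ∂_k / im ∂_{k+1}, so:

  H_0: rank C_0 − rank ∂_1 = 9 − 8 = 1, and the invariant factors of ∂_1 are all 1, so H_0 ≅ Z.
  H_1: rank ker ∂_1 − rank ∂_2 = (27 − 8) − 18 = 1, and ∂_2 has invariant factor 2 > 1, so H_1 ≅ Z × Z/2.
  H_2: rank ker ∂_2 − rank ∂_3 = (18 − 18) − 0 = 0, and there is no ∂_3, so H_2 ≅ 0.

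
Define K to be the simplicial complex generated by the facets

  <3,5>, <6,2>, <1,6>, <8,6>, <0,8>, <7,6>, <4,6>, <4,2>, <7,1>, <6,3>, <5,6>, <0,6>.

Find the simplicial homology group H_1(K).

We work with the vertex ordering 0 < 1 < 2 < 3 < 4 < 5 < 6 < 7 < 8. The simplices of K, each written with vertices in increasing order, are:

  0-simplices (9): [0], [1], [2], [3], [4], [5], [6], [7], [8]
  1-simplices (12): [0,6], [0,8], [1,6], [1,7], [2,4], [2,6], [3,5], [3,6], [4,6], [5,6], [6,7], [6,8]

so the chain groups are C_0 ≅ Z^9, C_1 ≅ Z^12.

The boundary map ∂_1: C_1 → C_0 maps an edge to its endpoints' difference, ∂[p,q] = q − p.
The 9×12 boundary matrix has rank 8 and Smith normal form diag(1,1,1,1,1,1,1,1).

From H_k ≅ ker(∂_k) / im(∂_{k+1}) we obtain:

  H_1: rank ker ∂_1 − rank ∂_2 = (12 − 8) − 0 = 4, and there is no ∂_2, so H_1 = Z^4.

H_1 ≅ Z^4.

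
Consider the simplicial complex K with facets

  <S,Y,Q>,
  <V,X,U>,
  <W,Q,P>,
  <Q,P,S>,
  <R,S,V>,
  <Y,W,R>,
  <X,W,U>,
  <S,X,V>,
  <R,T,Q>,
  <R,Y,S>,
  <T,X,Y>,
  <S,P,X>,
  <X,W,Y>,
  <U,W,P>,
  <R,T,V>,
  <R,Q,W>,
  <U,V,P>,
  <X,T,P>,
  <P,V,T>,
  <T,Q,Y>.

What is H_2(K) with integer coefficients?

Fix the vertex order P < Q < R < S < T < U < V < W < X < Y and write every simplex with vertices in increasing order. Then dim K = 2 and the simplices of K are:

  0-simplices (10): P, Q, R, S, T, U, V, W, X, Y
  1-simplices (30): PQ, PS, PT, PU, PV, PW, PX, QR, QS, QT, QW, QY, RS, RT, RV, RW, RY, SV, SX, SY, TV, TX, TY, UV, UW, UX, VX, WX, WY, XY
  2-simplices (20): PQS, PQW, PSX, PTV, PTX, PUV, PUW, QRT, QRW, QSY, QTY, RSV, RSY, RTV, RWY, SVX, TXY, UVX, UWX, WXY

so the chain groups are C_0 ≅ Z^10, C_1 ≅ Z^30, C_2 ≅ Z^20.

∂_1: C_1 → C_0 is given by ∂[p,q] = [q] − [p].
The resulting 10×30 matrix has rank 9, and its Smith normal form has invariant factors (1,1,1,1,1,1,1,1,1).

The boundary map ∂_2: C_2 → C_1 sends each 2-simplex [p,q,r] to [q,r] − [p,r] + [p,q]. For instance
  ∂QSY = SY − QY + QS,
  ∂PTX = TX − PX + PT.
The resulting 30×20 matrix has rank 20, and its Smith normal form has invariant factors (1,1,1,1,1,1,1,1,1,1,1,1,1,1,1,1,1,1,1,2).

Computing H_k = (kernel of ∂_k) / (image of ∂_{k+1}):

  H_2: rank ker ∂_2 − rank ∂_3 = (20 − 20) − 0 = 0, and there is no ∂_3, so H_2 = 0.

H_2 = 0.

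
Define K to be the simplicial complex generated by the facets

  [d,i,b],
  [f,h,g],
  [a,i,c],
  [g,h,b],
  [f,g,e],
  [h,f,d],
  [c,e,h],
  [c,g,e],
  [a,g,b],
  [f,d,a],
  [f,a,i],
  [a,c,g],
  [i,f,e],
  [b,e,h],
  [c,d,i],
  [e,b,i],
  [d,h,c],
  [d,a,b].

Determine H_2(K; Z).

H_2 ≅ 0.

Fix the vertex order a < b < c < d < e < f < g < h < i and write every simplex with vertices in increasing order. Then dim K = 2 and the simplices of K are:

  0-simplices (9): a, b, c, d, e, f, g, h, i
  1-simplices (27): ab, ac, ad, af, ag, ai, bd, be, bg, bh, bi, cd, ce, cg, ch, ci, df, dh, di, ef, eg, eh, ei, fg, fh, fi, gh
  2-simplices (18): abd, abg, acg, aci, adf, afi, bdi, beh, bei, bgh, cdh, cdi, ceg, ceh, dfh, efg, efi, fgh

so the chain groups are C_0 ≅ Z^9, C_1 ≅ Z^27, C_2 ≅ Z^18.

∂_1: C_1 → C_0 is given by ∂[p,q] = [q] − [p].
The 9×27 boundary matrix has rank 8 and Smith normal form diag(1,1,1,1,1,1,1,1).

Boundary ∂_2: C_2 → C_1 sends each 2-simplex [p,q,r] to [q,r] − [p,r] + [p,q]. For instance
  ∂acg = cg − ag + ac,
  ∂bdi = di − bi + bd.
This gives a 27×18 integer matrix of rank 18; reducing to Smith normal form yields diagonal entries (1,1,1,1,1,1,1,1,1,1,1,1,1,1,1,1,1,2).

Now H_k = ker ∂_k / im ∂_{k+1}, so:

  H_2: rank ker ∂_2 − rank ∂_3 = (18 − 18) − 0 = 0, and there is no ∂_3, so H_2 = 0.

(K is a triangulation of the Klein bottle.)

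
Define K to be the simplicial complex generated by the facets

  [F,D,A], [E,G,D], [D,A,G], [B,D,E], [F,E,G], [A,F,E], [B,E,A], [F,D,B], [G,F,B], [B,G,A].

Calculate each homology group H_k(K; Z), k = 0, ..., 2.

Fix the vertex order A < B < D < E < F < G and write every simplex with vertices in increasing order. Then dim K = 2 and the simplices of K are:

  0-simplices (6): A, B, D, E, F, G
  1-simplices (15): AB, AD, AE, AF, AG, BD, BE, BF, BG, DE, DF, DG, EF, EG, FG
  2-simplices (10): ABE, ABG, ADF, ADG, AEF, BDE, BDF, BFG, DEG, EFG

giving chain groups C_0 ≅ Z^6, C_1 ≅ Z^15, C_2 ≅ Z^10.

∂_1: C_1 → C_0 sends each edge [p,q] (with p < q) to q − p. For instance
  ∂DG = G − D.
This gives a 6×15 integer matrix of rank 5; reducing to Smith normal form yields diagonal entries (1,1,1,1,1).

The boundary map ∂_2: C_2 → C_1 maps a triangle to the signed sum of its edges. For instance
  ∂BFG = FG − BG + BF,
  ∂EFG = FG − EG + EF.
The 15×10 boundary matrix has rank 10 and Smith normal form diag(1,1,1,1,1,1,1,1,1,2).

Computing H_k = (kernel of ∂_k) / (image of ∂_{k+1}):

  H_0: rank C_0 − rank ∂_1 = 6 − 5 = 1, and the invariant factors of ∂_1 are all 1, so H_0 = Z.
  H_1: rank ker ∂_1 − rank ∂_2 = (15 − 5) − 10 = 0, and ∂_2 has invariant factor 2 > 1, so H_1 = Z/2.
  H_2: rank ker ∂_2 − rank ∂_3 = (10 − 10) − 0 = 0, and there is no ∂_3, so H_2 = 0.

H_0 = Z,  H_1 = Z/2,  H_2 = 0.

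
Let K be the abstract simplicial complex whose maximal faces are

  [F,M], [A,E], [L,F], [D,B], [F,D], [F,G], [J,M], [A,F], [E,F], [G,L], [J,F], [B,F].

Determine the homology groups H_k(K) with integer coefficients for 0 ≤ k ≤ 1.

K has 9 vertices, 12 edges.
rank ∂_0 = 0, rank ∂_1 = 8 ⇒ b_0 = 9 − 0 − 8 = 1; all invariant factors of ∂_1 are 1 so no torsion. So H_0 ≅ Z.
rank ∂_1 = 8, rank ∂_2 = 0 ⇒ b_1 = 12 − 8 − 0 = 4. So H_1 ≅ Z^4.

H_0 = Z,  H_1 = Z^4.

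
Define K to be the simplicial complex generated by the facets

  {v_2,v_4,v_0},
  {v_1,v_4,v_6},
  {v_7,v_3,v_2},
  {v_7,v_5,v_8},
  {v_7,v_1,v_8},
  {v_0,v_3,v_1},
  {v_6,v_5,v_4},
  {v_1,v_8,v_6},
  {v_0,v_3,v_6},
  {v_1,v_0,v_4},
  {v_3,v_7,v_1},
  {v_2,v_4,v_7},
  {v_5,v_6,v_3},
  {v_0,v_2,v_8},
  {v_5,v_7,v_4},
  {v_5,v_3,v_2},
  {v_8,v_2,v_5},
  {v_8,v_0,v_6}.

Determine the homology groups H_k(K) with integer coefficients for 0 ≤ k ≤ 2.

We work with the vertex ordering v_0 < v_1 < v_2 < v_3 < v_4 < v_5 < v_6 < v_7 < v_8. The simplices of K, each written with vertices in increasing order, are:

  0-simplices (9): [v_0], [v_1], [v_2], [v_3], [v_4], [v_5], [v_6], [v_7], [v_8]
  1-simplices (27): (27 of them)
  2-simplices (18): (18 of them)

Hence C_0 ≅ Z^9, C_1 ≅ Z^27, C_2 ≅ Z^18.

Boundary ∂_1: C_1 → C_0 is given by ∂[p,q] = [q] − [p].
The 9×27 boundary matrix has rank 8 and Smith normal form diag(1,1,1,1,1,1,1,1).

Boundary ∂_2: C_2 → C_1 acts by ∂[p,q,r] = [q,r] − [p,r] + [p,q]. For instance
  ∂[v_2,v_5,v_8] = [v_5,v_8] − [v_2,v_8] + [v_2,v_5],
  ∂[v_4,v_5,v_6] = [v_5,v_6] − [v_4,v_6] + [v_4,v_5].
The resulting 27×18 matrix has rank 18, and its Smith normal form has invariant factors (1,1,1,1,1,1,1,1,1,1,1,1,1,1,1,1,1,2).

Now H_k = ker ∂_k / im ∂_{k+1}, so:

  H_0: rank C_0 − rank ∂_1 = 9 − 8 = 1, and the invariant factors of ∂_1 are all 1, so H_0 = Z.
  H_1: rank ker ∂_1 − rank ∂_2 = (27 − 8) − 18 = 1, and ∂_2 has invariant factor 2 > 1, so H_1 = Z ⊕ Z_2.
  H_2: rank ker ∂_2 − rank ∂_3 = (18 − 18) − 0 = 0, and there is no ∂_3, so H_2 = 0.

H_0 = Z,  H_1 = Z ⊕ Z_2,  H_2 = 0.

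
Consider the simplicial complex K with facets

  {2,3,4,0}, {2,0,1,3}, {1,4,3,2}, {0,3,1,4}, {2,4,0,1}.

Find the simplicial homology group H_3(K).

We work with the vertex ordering 0 < 1 < 2 < 3 < 4. The simplices of K, each written with vertices in increasing order, are:

  0-simplices (5): [0], [1], [2], [3], [4]
  1-simplices (10): [0,1], [0,2], [0,3], [0,4], [1,2], [1,3], [1,4], [2,3], [2,4], [3,4]
  2-simplices (10): [0,1,2], [0,1,3], [0,1,4], [0,2,3], [0,2,4], [0,3,4], [1,2,3], [1,2,4], [1,3,4], [2,3,4]
  3-simplices (5): [0,1,2,3], [0,1,2,4], [0,1,3,4], [0,2,3,4], [1,2,3,4]

Hence C_0 ≅ Z^5, C_1 ≅ Z^10, C_2 ≅ Z^10, C_3 ≅ Z^5.

∂_1: C_1 → C_0 maps an edge to its endpoints' difference, ∂[p,q] = q − p. For instance
  ∂[2,4] = [4] − [2].
This gives a 5×10 integer matrix of rank 4; reducing to Smith normal form yields diagonal entries (1,1,1,1).

∂_2: C_2 → C_1 sends each 2-simplex [p,q,r] to [q,r] − [p,r] + [p,q]. For instance
  ∂[0,1,2] = [1,2] − [0,2] + [0,1],
  ∂[0,1,3] = [1,3] − [0,3] + [0,1].
As a 10×10 matrix over Z this has rank 6, with invariant factors (1,1,1,1,1,1).

Boundary ∂_3: C_3 → C_2 sends each 3-simplex σ to the alternating sum Σ_i (−1)^i (σ with its i-th vertex removed). For instance
  ∂[1,2,3,4] = [2,3,4] − [1,3,4] + [1,2,4] − [1,2,3],
  ∂[0,2,3,4] = [2,3,4] − [0,3,4] + [0,2,4] − [0,2,3].
The resulting 10×5 matrix has rank 4, and its Smith normal form has invariant factors (1,1,1,1).

Reading off H_k = ker ∂_k / im ∂_{k+1}:

  H_3: rank ker ∂_3 − rank ∂_4 = (5 − 4) − 0 = 1, and there is no ∂_4, so H_3 ≅ Z.

H_3 = Z.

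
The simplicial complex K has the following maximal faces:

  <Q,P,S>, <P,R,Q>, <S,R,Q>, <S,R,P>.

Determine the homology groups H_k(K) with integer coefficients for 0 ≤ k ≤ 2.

H_0 ≅ Z,  H_1 = 0,  H_2 ≅ Z.

K has 4 vertices, 6 edges, 4 triangles.
rank ∂_0 = 0, rank ∂_1 = 3 ⇒ b_0 = 4 − 0 − 3 = 1; all invariant factors of ∂_1 are 1 so no torsion. So H_0 ≅ Z.
rank ∂_1 = 3, rank ∂_2 = 3 ⇒ b_1 = 6 − 3 − 3 = 0; all invariant factors of ∂_2 are 1 so no torsion. So H_1 ≅ 0.
rank ∂_2 = 3, rank ∂_3 = 0 ⇒ b_2 = 4 − 3 − 0 = 1. So H_2 ≅ Z.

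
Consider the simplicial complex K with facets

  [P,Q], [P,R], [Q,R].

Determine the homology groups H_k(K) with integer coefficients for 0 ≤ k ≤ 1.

H_0 ≅ Z,  H_1 ≅ Z.

K has 3 vertices, 3 edges.
rank ∂_0 = 0, rank ∂_1 = 2 ⇒ b_0 = 3 − 0 − 2 = 1; all invariant factors of ∂_1 are 1 so no torsion. So H_0 = Z.
rank ∂_1 = 2, rank ∂_2 = 0 ⇒ b_1 = 3 − 2 − 0 = 1. So H_1 = Z.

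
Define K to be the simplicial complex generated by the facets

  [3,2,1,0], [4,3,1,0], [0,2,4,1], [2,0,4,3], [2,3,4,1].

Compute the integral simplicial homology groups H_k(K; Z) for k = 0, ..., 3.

H_0 = Z,  H_1 = 0,  H_2 = 0,  H_3 = Z.

Order the vertices as 0 < 1 < 2 < 3 < 4. Listing each simplex with vertices in this order, K has dimension 3 with simplices:

  0-simplices (5): [0], [1], [2], [3], [4]
  1-simplices (10): [0,1], [0,2], [0,3], [0,4], [1,2], [1,3], [1,4], [2,3], [2,4], [3,4]
  2-simplices (10): [0,1,2], [0,1,3], [0,1,4], [0,2,3], [0,2,4], [0,3,4], [1,2,3], [1,2,4], [1,3,4], [2,3,4]
  3-simplices (5): [0,1,2,3], [0,1,2,4], [0,1,3,4], [0,2,3,4], [1,2,3,4]

so the chain groups are C_0 ≅ Z^5, C_1 ≅ Z^10, C_2 ≅ Z^10, C_3 ≅ Z^5.

∂_1: C_1 → C_0 maps an edge to its endpoints' difference, ∂[p,q] = q − p. For instance
  ∂[2,4] = [4] − [2].
The resulting 5×10 matrix has rank 4, and its Smith normal form has invariant factors (1,1,1,1).

∂_2: C_2 → C_1 sends each 2-simplex [p,q,r] to [q,r] − [p,r] + [p,q]. For instance
  ∂[0,1,2] = [1,2] − [0,2] + [0,1],
  ∂[0,2,4] = [2,4] − [0,4] + [0,2].
This gives a 10×10 integer matrix of rank 6; reducing to Smith normal form yields diagonal entries (1,1,1,1,1,1).

Boundary ∂_3: C_3 → C_2 sends each 3-simplex σ to the alternating sum Σ_i (−1)^i (σ with its i-th vertex removed). For instance
  ∂[0,2,3,4] = [2,3,4] − [0,3,4] + [0,2,4] − [0,2,3],
  ∂[0,1,3,4] = [1,3,4] − [0,3,4] + [0,1,4] − [0,1,3].
The resulting 10×5 matrix has rank 4, and its Smith normal form has invariant factors (1,1,1,1).

Computing H_k = (kernel of ∂_k) / (image of ∂_{k+1}):

  H_0: rank C_0 − rank ∂_1 = 5 − 4 = 1, and the invariant factors of ∂_1 are all 1, so H_0 ≅ Z.
  H_1: rank ker ∂_1 − rank ∂_2 = (10 − 4) − 6 = 0, and the invariant factors of ∂_2 are all 1, so H_1 ≅ 0.
  H_2: rank ker ∂_2 − rank ∂_3 = (10 − 6) − 4 = 0, and the invariant factors of ∂_3 are all 1, so H_2 ≅ 0.
  H_3: rank ker ∂_3 − rank ∂_4 = (5 − 4) − 0 = 1, and there is no ∂_4, so H_3 ≅ Z.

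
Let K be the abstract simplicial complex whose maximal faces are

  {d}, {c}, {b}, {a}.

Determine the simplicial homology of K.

H_0 ≅ Z^4.

Fix the vertex order a < b < c < d and write every simplex with vertices in increasing order. Then dim K = 0 and the simplices of K are:

  0-simplices (4): a, b, c, d

Hence C_0 ≅ Z^4.

From H_k ≅ ker(∂_k) / im(∂_{k+1}) we obtain:

  H_0: rank C_0 − rank ∂_1 = 4 − 0 = 4, and there is no ∂_1, so H_0 = Z^4.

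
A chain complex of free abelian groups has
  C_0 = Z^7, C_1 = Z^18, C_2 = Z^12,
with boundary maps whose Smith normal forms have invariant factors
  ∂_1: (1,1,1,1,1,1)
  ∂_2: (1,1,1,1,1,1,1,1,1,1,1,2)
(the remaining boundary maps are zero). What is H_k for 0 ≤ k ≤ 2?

H_0 ≅ Z,  H_1 ≅ Z/2,  H_2 = 0.

H_0: b_0 = 7 − 0 − 6 = 1; torsion from ∂_1 factors > 1: none. So H_0 ≅ Z.
H_1: b_1 = 18 − 6 − 12 = 0; torsion from ∂_2 factors > 1: [2]. So H_1 ≅ Z/2.
H_2: b_2 = 12 − 12 − 0 = 0; torsion from ∂_3 factors > 1: none. So H_2 ≅ 0.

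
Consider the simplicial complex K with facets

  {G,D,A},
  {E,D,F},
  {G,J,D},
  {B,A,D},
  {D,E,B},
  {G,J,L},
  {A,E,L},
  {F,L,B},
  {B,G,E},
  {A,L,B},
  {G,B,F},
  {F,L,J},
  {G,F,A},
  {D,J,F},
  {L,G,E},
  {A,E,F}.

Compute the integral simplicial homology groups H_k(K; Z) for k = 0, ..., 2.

Fix the vertex order A < B < D < E < F < G < J < L and write every simplex with vertices in increasing order. Then dim K = 2 and the simplices of K are:

  0-simplices (8): A, B, D, E, F, G, J, L
  1-simplices (24): AB, AD, AE, AF, AG, AL, BD, BE, BF, BG, BL, DE, DF, DG, DJ, EF, EG, EL, FG, FJ, FL, GJ, GL, JL
  2-simplices (16): ABD, ABL, ADG, AEF, AEL, AFG, BDE, BEG, BFG, BFL, DEF, DFJ, DGJ, EGL, FJL, GJL

giving chain groups C_0 ≅ Z^8, C_1 ≅ Z^24, C_2 ≅ Z^16.

∂_1: C_1 → C_0 sends each edge [p,q] (with p < q) to q − p. For instance
  ∂AE = E − A.
This gives a 8×24 integer matrix of rank 7; reducing to Smith normal form yields diagonal entries (1,1,1,1,1,1,1).

∂_2: C_2 → C_1 sends each 2-simplex [p,q,r] to [q,r] − [p,r] + [p,q]. For instance
  ∂AEF = EF − AF + AE,
  ∂GJL = JL − GL + GJ.
This gives a 24×16 integer matrix of rank 15; reducing to Smith normal form yields diagonal entries (1,1,1,1,1,1,1,1,1,1,1,1,1,1,1).

Now H_k = ker ∂_k / im ∂_{k+1}, so:

  H_0: rank C_0 − rank ∂_1 = 8 − 7 = 1, and the invariant factors of ∂_1 are all 1, so H_0 ≅ Z.
  H_1: rank ker ∂_1 − rank ∂_2 = (24 − 7) − 15 = 2, and the invariant factors of ∂_2 are all 1, so H_1 ≅ Z^2.
  H_2: rank ker ∂_2 − rank ∂_3 = (16 − 15) − 0 = 1, and there is no ∂_3, so H_2 ≅ Z.

As a check, the Euler characteristic is 8 − 24 + 16 = 0, which agrees with 1 − 2 + 1 = 0.

H_0 ≅ Z,  H_1 ≅ Z^2,  H_2 ≅ Z.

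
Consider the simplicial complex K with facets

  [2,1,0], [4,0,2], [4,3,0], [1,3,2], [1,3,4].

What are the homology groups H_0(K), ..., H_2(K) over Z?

H_0 ≅ Z,  H_1 ≅ Z,  H_2 = 0.

Fix the vertex order 0 < 1 < 2 < 3 < 4 and write every simplex with vertices in increasing order. Then dim K = 2 and the simplices of K are:

  0-simplices (5): [0], [1], [2], [3], [4]
  1-simplices (10): [0,1], [0,2], [0,3], [0,4], [1,2], [1,3], [1,4], [2,3], [2,4], [3,4]
  2-simplices (5): [0,1,2], [0,2,4], [0,3,4], [1,2,3], [1,3,4]

giving chain groups C_0 ≅ Z^5, C_1 ≅ Z^10, C_2 ≅ Z^5.

Boundary ∂_1: C_1 → C_0 sends each edge [p,q] (with p < q) to q − p. For instance
  ∂[3,4] = [4] − [3].
This gives a 5×10 integer matrix of rank 4; reducing to Smith normal form yields diagonal entries (1,1,1,1).

Boundary ∂_2: C_2 → C_1 acts by ∂[p,q,r] = [q,r] − [p,r] + [p,q]. For instance
  ∂[0,1,2] = [1,2] − [0,2] + [0,1],
  ∂[0,3,4] = [3,4] − [0,4] + [0,3].
The 10×5 boundary matrix has rank 5 and Smith normal form diag(1,1,1,1,1).

Now H_k = ker ∂_k / im ∂_{k+1}, so:

  H_0: rank C_0 − rank ∂_1 = 5 − 4 = 1, and the invariant factors of ∂_1 are all 1, so H_0 = Z.
  H_1: rank ker ∂_1 − rank ∂_2 = (10 − 4) − 5 = 1, and the invariant factors of ∂_2 are all 1, so H_1 = Z.
  H_2: rank ker ∂_2 − rank ∂_3 = (5 − 5) − 0 = 0, and there is no ∂_3, so H_2 = 0.

As a check, the Euler characteristic is 5 − 10 + 5 = 0, which agrees with 1 − 1 + 0 = 0.
(K is a triangulation of the Möbius band.)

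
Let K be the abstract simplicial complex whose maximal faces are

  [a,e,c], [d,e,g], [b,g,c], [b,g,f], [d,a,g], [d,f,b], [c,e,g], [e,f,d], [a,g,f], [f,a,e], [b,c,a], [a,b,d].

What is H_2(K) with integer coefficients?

Order the vertices as a < b < c < d < e < f < g. Listing each simplex with vertices in this order, K has dimension 2 with simplices:

  0-simplices (7): a, b, c, d, e, f, g
  1-simplices (18): ab, ac, ad, ae, af, ag, bc, bd, bf, bg, ce, cg, de, df, dg, ef, eg, fg
  2-simplices (12): abc, abd, ace, adg, aef, afg, bcg, bdf, bfg, ceg, def, deg

so the chain groups are C_0 ≅ Z^7, C_1 ≅ Z^18, C_2 ≅ Z^12.

Boundary ∂_1: C_1 → C_0 sends each edge [p,q] (with p < q) to q − p.
The resulting 7×18 matrix has rank 6, and its Smith normal form has invariant factors (1,1,1,1,1,1).

∂_2: C_2 → C_1 acts by ∂[p,q,r] = [q,r] − [p,r] + [p,q]. For instance
  ∂ceg = eg − cg + ce,
  ∂afg = fg − ag + af.
The resulting 18×12 matrix has rank 12, and its Smith normal form has invariant factors (1,1,1,1,1,1,1,1,1,1,1,2).

Reading off H_k = ker ∂_k / im ∂_{k+1}:

  H_2: rank ker ∂_2 − rank ∂_3 = (12 − 12) − 0 = 0, and there is no ∂_3, so H_2 = 0.

H_2 = 0.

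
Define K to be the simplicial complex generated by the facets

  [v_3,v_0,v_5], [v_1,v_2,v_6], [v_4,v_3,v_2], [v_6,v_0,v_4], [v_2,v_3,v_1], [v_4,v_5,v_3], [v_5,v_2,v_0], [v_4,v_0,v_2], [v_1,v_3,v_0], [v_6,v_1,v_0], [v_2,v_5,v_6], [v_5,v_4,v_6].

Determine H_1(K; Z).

Fix the vertex order v_0 < v_1 < v_2 < v_3 < v_4 < v_5 < v_6 and write every simplex with vertices in increasing order. Then dim K = 2 and the simplices of K are:

  0-simplices (7): [v_0], [v_1], [v_2], [v_3], [v_4], [v_5], [v_6]
  1-simplices (18): (18 of them)
  2-simplices (12): (12 of them)

Hence C_0 ≅ Z^7, C_1 ≅ Z^18, C_2 ≅ Z^12.

∂_1: C_1 → C_0 is given by ∂[p,q] = [q] − [p].
The resulting 7×18 matrix has rank 6, and its Smith normal form has invariant factors (1,1,1,1,1,1).

The boundary map ∂_2: C_2 → C_1 maps a triangle to the signed sum of its edges. For instance
  ∂[v_1,v_2,v_3] = [v_2,v_3] − [v_1,v_3] + [v_1,v_2],
  ∂[v_0,v_4,v_6] = [v_4,v_6] − [v_0,v_6] + [v_0,v_4].
As a 18×12 matrix over Z this has rank 12, with invariant factors (1,1,1,1,1,1,1,1,1,1,1,2).

Reading off H_k = ker ∂_k / im ∂_{k+1}:

  H_1: rank ker ∂_1 − rank ∂_2 = (18 − 6) − 12 = 0, and ∂_2 has invariant factor 2 > 1, so H_1 = Z/2.

H_1 ≅ Z/2.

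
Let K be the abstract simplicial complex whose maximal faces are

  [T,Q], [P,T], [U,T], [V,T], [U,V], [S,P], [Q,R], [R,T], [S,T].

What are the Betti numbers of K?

b_0 = 1, b_1 = 3.

Fix the vertex order P < Q < R < S < T < U < V and write every simplex with vertices in increasing order. Then dim K = 1 and the simplices of K are:

  0-simplices (7): P, Q, R, S, T, U, V
  1-simplices (9): PS, PT, QR, QT, RT, ST, TU, TV, UV

so the chain groups are C_0 ≅ Z^7, C_1 ≅ Z^9.

∂_1: C_1 → C_0 maps an edge to its endpoints' difference, ∂[p,q] = q − p. For instance
  ∂UV = V − U.
As a 7×9 matrix over Z this has rank 6, with invariant factors (1,1,1,1,1,1).

Reading off H_k = ker ∂_k / im ∂_{k+1}:

  H_0: rank C_0 − rank ∂_1 = 7 − 6 = 1, and the invariant factors of ∂_1 are all 1, so H_0 = Z.
  H_1: rank ker ∂_1 − rank ∂_2 = (9 − 6) − 0 = 3, and there is no ∂_2, so H_1 = Z^3.

(K is a triangulation of a wedge of 3 circles.)

Hence the Betti numbers are b_0 = 1, b_1 = 3.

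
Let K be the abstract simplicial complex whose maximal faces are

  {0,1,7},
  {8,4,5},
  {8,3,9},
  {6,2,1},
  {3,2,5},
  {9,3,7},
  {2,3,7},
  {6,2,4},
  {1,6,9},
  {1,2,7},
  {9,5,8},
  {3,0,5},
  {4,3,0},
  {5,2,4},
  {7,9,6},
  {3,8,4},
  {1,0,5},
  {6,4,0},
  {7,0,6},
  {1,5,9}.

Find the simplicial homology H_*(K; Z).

We work with the vertex ordering 0 < 1 < 2 < 3 < 4 < 5 < 6 < 7 < 8 < 9. The simplices of K, each written with vertices in increasing order, are:

  0-simplices (10): [0], [1], [2], [3], [4], [5], [6], [7], [8], [9]
  1-simplices (30): (30 of them)
  2-simplices (20): (20 of them)

giving chain groups C_0 ≅ Z^10, C_1 ≅ Z^30, C_2 ≅ Z^20.

∂_1: C_1 → C_0 maps an edge to its endpoints' difference, ∂[p,q] = q − p. For instance
  ∂[0,6] = [6] − [0].
The resulting 10×30 matrix has rank 9, and its Smith normal form has invariant factors (1,1,1,1,1,1,1,1,1).

The boundary map ∂_2: C_2 → C_1 sends each 2-simplex [p,q,r] to [q,r] − [p,r] + [p,q]. For instance
  ∂[2,4,5] = [4,5] − [2,5] + [2,4],
  ∂[6,7,9] = [7,9] − [6,9] + [6,7].
The 30×20 boundary matrix has rank 20 and Smith normal form diag(1,1,1,1,1,1,1,1,1,1,1,1,1,1,1,1,1,1,1,2).

Now H_k = ker ∂_k / im ∂_{k+1}, so:

  H_0: rank C_0 − rank ∂_1 = 10 − 9 = 1, and the invariant factors of ∂_1 are all 1, so H_0 = Z.
  H_1: rank ker ∂_1 − rank ∂_2 = (30 − 9) − 20 = 1, and ∂_2 has invariant factor 2 > 1, so H_1 = Z ⊕ Z/2.
  H_2: rank ker ∂_2 − rank ∂_3 = (20 − 20) − 0 = 0, and there is no ∂_3, so H_2 = 0.

H_0 ≅ Z,  H_1 ≅ Z ⊕ Z/2,  H_2 = 0.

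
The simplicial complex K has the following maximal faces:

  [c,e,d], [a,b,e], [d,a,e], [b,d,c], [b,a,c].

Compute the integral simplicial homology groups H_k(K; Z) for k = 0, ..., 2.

Take the total order a < b < c < d < e on the vertex set. Then K (dimension 2) consists of the simplices:

  0-simplices (5): a, b, c, d, e
  1-simplices (10): ab, ac, ad, ae, bc, bd, be, cd, ce, de
  2-simplices (5): abc, abe, ade, bcd, cde

so the chain groups are C_0 ≅ Z^5, C_1 ≅ Z^10, C_2 ≅ Z^5.

Boundary ∂_1: C_1 → C_0 is given by ∂[p,q] = [q] − [p].
The resulting 5×10 matrix has rank 4, and its Smith normal form has invariant factors (1,1,1,1).

The boundary map ∂_2: C_2 → C_1 acts by ∂[p,q,r] = [q,r] − [p,r] + [p,q]. For instance
  ∂bcd = cd − bd + bc,
  ∂cde = de − ce + cd.
As a 10×5 matrix over Z this has rank 5, with invariant factors (1,1,1,1,1).

Now H_k = ker ∂_k / im ∂_{k+1}, so:

  H_0: rank C_0 − rank ∂_1 = 5 − 4 = 1, and the invariant factors of ∂_1 are all 1, so H_0 = Z.
  H_1: rank ker ∂_1 − rank ∂_2 = (10 − 4) − 5 = 1, and the invariant factors of ∂_2 are all 1, so H_1 = Z.
  H_2: rank ker ∂_2 − rank ∂_3 = (5 − 5) − 0 = 0, and there is no ∂_3, so H_2 = 0.

H_0 = Z,  H_1 = Z,  H_2 = 0.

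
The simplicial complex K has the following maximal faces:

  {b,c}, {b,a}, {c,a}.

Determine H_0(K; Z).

Order the vertices as a < b < c. Listing each simplex with vertices in this order, K has dimension 1 with simplices:

  0-simplices (3): a, b, c
  1-simplices (3): ab, ac, bc

Hence C_0 ≅ Z^3, C_1 ≅ Z^3.

∂_1: C_1 → C_0 is given by ∂[p,q] = [q] − [p]. For instance
  ∂ab = b − a.
This gives a 3×3 integer matrix of rank 2; reducing to Smith normal form yields diagonal entries (1,1).

Computing H_k = (kernel of ∂_k) / (image of ∂_{k+1}):

  H_0: rank C_0 − rank ∂_1 = 3 − 2 = 1, and the invariant factors of ∂_1 are all 1, so H_0 ≅ Z.

H_0 = Z.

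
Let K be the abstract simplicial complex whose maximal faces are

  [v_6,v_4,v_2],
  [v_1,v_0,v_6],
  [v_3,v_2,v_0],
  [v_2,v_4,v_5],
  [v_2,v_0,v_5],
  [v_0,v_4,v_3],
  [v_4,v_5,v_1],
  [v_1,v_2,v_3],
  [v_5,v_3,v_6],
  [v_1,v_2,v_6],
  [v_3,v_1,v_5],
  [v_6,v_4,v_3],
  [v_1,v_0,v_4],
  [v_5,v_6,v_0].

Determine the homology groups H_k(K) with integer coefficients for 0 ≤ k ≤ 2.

We work with the vertex ordering v_0 < v_1 < v_2 < v_3 < v_4 < v_5 < v_6. The simplices of K, each written with vertices in increasing order, are:

  0-simplices (7): [v_0], [v_1], [v_2], [v_3], [v_4], [v_5], [v_6]
  1-simplices (21): (21 of them)
  2-simplices (14): (14 of them)

so the chain groups are C_0 ≅ Z^7, C_1 ≅ Z^21, C_2 ≅ Z^14.

∂_1: C_1 → C_0 maps an edge to its endpoints' difference, ∂[p,q] = q − p.
The resulting 7×21 matrix has rank 6, and its Smith normal form has invariant factors (1,1,1,1,1,1).

Boundary ∂_2: C_2 → C_1 acts by ∂[p,q,r] = [q,r] − [p,r] + [p,q]. For instance
  ∂[v_1,v_2,v_6] = [v_2,v_6] − [v_1,v_6] + [v_1,v_2],
  ∂[v_1,v_2,v_3] = [v_2,v_3] − [v_1,v_3] + [v_1,v_2].
The 21×14 boundary matrix has rank 13 and Smith normal form diag(1,1,1,1,1,1,1,1,1,1,1,1,1).

Reading off H_k = ker ∂_k / im ∂_{k+1}:

  H_0: rank C_0 − rank ∂_1 = 7 − 6 = 1, and the invariant factors of ∂_1 are all 1, so H_0 ≅ Z.
  H_1: rank ker ∂_1 − rank ∂_2 = (21 − 6) − 13 = 2, and the invariant factors of ∂_2 are all 1, so H_1 ≅ Z^2.
  H_2: rank ker ∂_2 − rank ∂_3 = (14 − 13) − 0 = 1, and there is no ∂_3, so H_2 ≅ Z.

As a check, the Euler characteristic is 7 − 21 + 14 = 0, which agrees with 1 − 2 + 1 = 0.
(K is a triangulation of the torus T^2.)

H_0 = Z,  H_1 = Z^2,  H_2 = Z.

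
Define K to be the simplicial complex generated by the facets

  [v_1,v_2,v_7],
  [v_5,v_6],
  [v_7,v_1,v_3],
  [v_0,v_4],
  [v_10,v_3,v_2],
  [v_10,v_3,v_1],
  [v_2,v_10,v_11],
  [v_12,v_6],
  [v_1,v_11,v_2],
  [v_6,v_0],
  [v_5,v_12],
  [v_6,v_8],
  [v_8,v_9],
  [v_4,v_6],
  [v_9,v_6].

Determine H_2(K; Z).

H_2 = 0.

Fix the vertex order v_0 < v_1 < v_2 < v_3 < v_4 < v_5 < v_6 < v_7 < v_8 < v_9 < v_10 < v_11 < v_12 and write every simplex with vertices in increasing order. Then dim K = 2 and the simplices of K are:

  0-simplices (13): [v_0], [v_1], [v_2], [v_3], [v_4], [v_5], [v_6], [v_7], [v_8], [v_9], [v_10], [v_11], [v_12]
  1-simplices (21): (21 of them)
  2-simplices (6): [v_1,v_2,v_7], [v_1,v_2,v_11], [v_1,v_3,v_7], [v_1,v_3,v_10], [v_2,v_3,v_10], [v_2,v_10,v_11]

giving chain groups C_0 ≅ Z^13, C_1 ≅ Z^21, C_2 ≅ Z^6.

The boundary map ∂_1: C_1 → C_0 is given by ∂[p,q] = [q] − [p].
As a 13×21 matrix over Z this has rank 11, with invariant factors (1,1,1,1,1,1,1,1,1,1,1).

Boundary ∂_2: C_2 → C_1 maps a triangle to the signed sum of its edges. For instance
  ∂[v_2,v_10,v_11] = [v_10,v_11] − [v_2,v_11] + [v_2,v_10],
  ∂[v_1,v_3,v_10] = [v_3,v_10] − [v_1,v_10] + [v_1,v_3].
This gives a 21×6 integer matrix of rank 6; reducing to Smith normal form yields diagonal entries (1,1,1,1,1,1).

Computing H_k = (kernel of ∂_k) / (image of ∂_{k+1}):

  H_2: rank ker ∂_2 − rank ∂_3 = (6 − 6) − 0 = 0, and there is no ∂_3, so H_2 = 0.

(K is a triangulation of the disjoint union of the cylinder S^1 x I and a wedge of 3 circles.)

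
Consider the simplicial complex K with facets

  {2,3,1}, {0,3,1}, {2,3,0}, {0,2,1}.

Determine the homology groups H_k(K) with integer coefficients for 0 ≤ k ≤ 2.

Fix the vertex order 0 < 1 < 2 < 3 and write every simplex with vertices in increasing order. Then dim K = 2 and the simplices of K are:

  0-simplices (4): [0], [1], [2], [3]
  1-simplices (6): [0,1], [0,2], [0,3], [1,2], [1,3], [2,3]
  2-simplices (4): [0,1,2], [0,1,3], [0,2,3], [1,2,3]

so the chain groups are C_0 ≅ Z^4, C_1 ≅ Z^6, C_2 ≅ Z^4.

∂_1: C_1 → C_0 sends each edge [p,q] (with p < q) to q − p.
This gives a 4×6 integer matrix of rank 3; reducing to Smith normal form yields diagonal entries (1,1,1).

Boundary ∂_2: C_2 → C_1 acts by ∂[p,q,r] = [q,r] − [p,r] + [p,q]. For instance
  ∂[0,1,2] = [1,2] − [0,2] + [0,1],
  ∂[0,1,3] = [1,3] − [0,3] + [0,1].
The resulting 6×4 matrix has rank 3, and its Smith normal form has invariant factors (1,1,1).

Computing H_k = (kernel of ∂_k) / (image of ∂_{k+1}):

  H_0: rank C_0 − rank ∂_1 = 4 − 3 = 1, and the invariant factors of ∂_1 are all 1, so H_0 ≅ Z.
  H_1: rank ker ∂_1 − rank ∂_2 = (6 − 3) − 3 = 0, and the invariant factors of ∂_2 are all 1, so H_1 ≅ 0.
  H_2: rank ker ∂_2 − rank ∂_3 = (4 − 3) − 0 = 1, and there is no ∂_3, so H_2 ≅ Z.

As a check, the Euler characteristic is 4 − 6 + 4 = 2, which agrees with 1 − 0 + 1 = 2.
(K is a triangulation of the 2-sphere S^2.)

H_0 ≅ Z,  H_1 = 0,  H_2 ≅ Z.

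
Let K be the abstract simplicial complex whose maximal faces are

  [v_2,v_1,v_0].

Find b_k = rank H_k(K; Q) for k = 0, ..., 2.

b_0 = 1, b_1 = 0, b_2 = 0.

Fix the vertex order v_0 < v_1 < v_2 and write every simplex with vertices in increasing order. Then dim K = 2 and the simplices of K are:

  0-simplices (3): [v_0], [v_1], [v_2]
  1-simplices (3): [v_0,v_1], [v_0,v_2], [v_1,v_2]
  2-simplices (1): [v_0,v_1,v_2]

giving chain groups C_0 ≅ Z^3, C_1 ≅ Z^3, C_2 ≅ Z^1.

The boundary map ∂_1: C_1 → C_0 maps an edge to its endpoints' difference, ∂[p,q] = q − p. For instance
  ∂[v_1,v_2] = [v_2] − [v_1].
This gives a 3×3 integer matrix of rank 2; reducing to Smith normal form yields diagonal entries (1,1).

The boundary map ∂_2: C_2 → C_1 sends each 2-simplex [p,q,r] to [q,r] − [p,r] + [p,q]. For instance
  ∂[v_0,v_1,v_2] = [v_1,v_2] − [v_0,v_2] + [v_0,v_1].
The 3×1 boundary matrix has rank 1 and Smith normal form diag(1).

From H_k ≅ ker(∂_k) / im(∂_{k+1}) we obtain:

  H_0: rank C_0 − rank ∂_1 = 3 − 2 = 1, and the invariant factors of ∂_1 are all 1, so H_0 = Z.
  H_1: rank ker ∂_1 − rank ∂_2 = (3 − 2) − 1 = 0, and the invariant factors of ∂_2 are all 1, so H_1 = 0.
  H_2: rank ker ∂_2 − rank ∂_3 = (1 − 1) − 0 = 0, and there is no ∂_3, so H_2 = 0.

As a check, the Euler characteristic is 3 − 3 + 1 = 1, which agrees with 1 − 0 + 0 = 1.

Hence the Betti numbers are b_0 = 1, b_1 = 0, b_2 = 0.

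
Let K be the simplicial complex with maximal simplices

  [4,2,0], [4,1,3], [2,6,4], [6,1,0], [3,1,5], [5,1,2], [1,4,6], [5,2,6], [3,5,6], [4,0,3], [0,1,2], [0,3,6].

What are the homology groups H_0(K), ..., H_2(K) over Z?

H_0 ≅ Z,  H_1 ≅ Z/2Z,  H_2 = 0.

We work with the vertex ordering 0 < 1 < 2 < 3 < 4 < 5 < 6. The simplices of K, each written with vertices in increasing order, are:

  0-simplices (7): [0], [1], [2], [3], [4], [5], [6]
  1-simplices (18): [0,1], [0,2], [0,3], [0,4], [0,6], [1,2], [1,3], [1,4], [1,5], [1,6], [2,4], [2,5], [2,6], [3,4], [3,5], [3,6], [4,6], [5,6]
  2-simplices (12): [0,1,2], [0,1,6], [0,2,4], [0,3,4], [0,3,6], [1,2,5], [1,3,4], [1,3,5], [1,4,6], [2,4,6], [2,5,6], [3,5,6]

giving chain groups C_0 ≅ Z^7, C_1 ≅ Z^18, C_2 ≅ Z^12.

∂_1: C_1 → C_0 is given by ∂[p,q] = [q] − [p].
The 7×18 boundary matrix has rank 6 and Smith normal form diag(1,1,1,1,1,1).

∂_2: C_2 → C_1 maps a triangle to the signed sum of its edges. For instance
  ∂[0,2,4] = [2,4] − [0,4] + [0,2],
  ∂[1,3,5] = [3,5] − [1,5] + [1,3].
The 18×12 boundary matrix has rank 12 and Smith normal form diag(1,1,1,1,1,1,1,1,1,1,1,2).

Reading off H_k = ker ∂_k / im ∂_{k+1}:

  H_0: rank C_0 − rank ∂_1 = 7 − 6 = 1, and the invariant factors of ∂_1 are all 1, so H_0 = Z.
  H_1: rank ker ∂_1 − rank ∂_2 = (18 − 6) − 12 = 0, and ∂_2 has invariant factor 2 > 1, so H_1 = Z/2Z.
  H_2: rank ker ∂_2 − rank ∂_3 = (12 − 12) − 0 = 0, and there is no ∂_3, so H_2 = 0.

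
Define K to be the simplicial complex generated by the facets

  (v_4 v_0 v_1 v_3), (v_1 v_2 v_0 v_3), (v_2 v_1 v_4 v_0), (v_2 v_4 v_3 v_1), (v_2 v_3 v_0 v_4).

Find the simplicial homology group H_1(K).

We work with the vertex ordering v_0 < v_1 < v_2 < v_3 < v_4. The simplices of K, each written with vertices in increasing order, are:

  0-simplices (5): [v_0], [v_1], [v_2], [v_3], [v_4]
  1-simplices (10): [v_0,v_1], [v_0,v_2], [v_0,v_3], [v_0,v_4], [v_1,v_2], [v_1,v_3], [v_1,v_4], [v_2,v_3], [v_2,v_4], [v_3,v_4]
  2-simplices (10): [v_0,v_1,v_2], [v_0,v_1,v_3], [v_0,v_1,v_4], [v_0,v_2,v_3], [v_0,v_2,v_4], [v_0,v_3,v_4], [v_1,v_2,v_3], [v_1,v_2,v_4], [v_1,v_3,v_4], [v_2,v_3,v_4]
  3-simplices (5): [v_0,v_1,v_2,v_3], [v_0,v_1,v_2,v_4], [v_0,v_1,v_3,v_4], [v_0,v_2,v_3,v_4], [v_1,v_2,v_3,v_4]

giving chain groups C_0 ≅ Z^5, C_1 ≅ Z^10, C_2 ≅ Z^10, C_3 ≅ Z^5.

The boundary map ∂_1: C_1 → C_0 sends each edge [p,q] (with p < q) to q − p.
The resulting 5×10 matrix has rank 4, and its Smith normal form has invariant factors (1,1,1,1).

The boundary map ∂_2: C_2 → C_1 sends each 2-simplex [p,q,r] to [q,r] − [p,r] + [p,q]. For instance
  ∂[v_0,v_1,v_4] = [v_1,v_4] − [v_0,v_4] + [v_0,v_1],
  ∂[v_2,v_3,v_4] = [v_3,v_4] − [v_2,v_4] + [v_2,v_3].
The resulting 10×10 matrix has rank 6, and its Smith normal form has invariant factors (1,1,1,1,1,1).

The boundary map ∂_3: C_3 → C_2 sends each 3-simplex σ to the alternating sum Σ_i (−1)^i (σ with its i-th vertex removed). For instance
  ∂[v_0,v_2,v_3,v_4] = [v_2,v_3,v_4] − [v_0,v_3,v_4] + [v_0,v_2,v_4] − [v_0,v_2,v_3],
  ∂[v_0,v_1,v_2,v_4] = [v_1,v_2,v_4] − [v_0,v_2,v_4] + [v_0,v_1,v_4] − [v_0,v_1,v_2].
The 10×5 boundary matrix has rank 4 and Smith normal form diag(1,1,1,1).

Reading off H_k = ker ∂_k / im ∂_{k+1}:

  H_1: rank ker ∂_1 − rank ∂_2 = (10 − 4) − 6 = 0, and the invariant factors of ∂_2 are all 1, so H_1 ≅ 0.

H_1 ≅ 0.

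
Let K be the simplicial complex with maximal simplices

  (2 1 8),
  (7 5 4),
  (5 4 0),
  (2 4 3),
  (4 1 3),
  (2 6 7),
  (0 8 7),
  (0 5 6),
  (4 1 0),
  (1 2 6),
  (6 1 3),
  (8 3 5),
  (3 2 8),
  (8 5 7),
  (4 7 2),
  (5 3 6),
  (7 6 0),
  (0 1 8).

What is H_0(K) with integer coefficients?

H_0 ≅ Z.

We work with the vertex ordering 0 < 1 < 2 < 3 < 4 < 5 < 6 < 7 < 8. The simplices of K, each written with vertices in increasing order, are:

  0-simplices (9): [0], [1], [2], [3], [4], [5], [6], [7], [8]
  1-simplices (27): (27 of them)
  2-simplices (18): [0,1,4], [0,1,8], [0,4,5], [0,5,6], [0,6,7], [0,7,8], [1,2,6], [1,2,8], [1,3,4], [1,3,6], [2,3,4], [2,3,8], [2,4,7], [2,6,7], [3,5,6], [3,5,8], [4,5,7], [5,7,8]

giving chain groups C_0 ≅ Z^9, C_1 ≅ Z^27, C_2 ≅ Z^18.

The boundary map ∂_1: C_1 → C_0 sends each edge [p,q] (with p < q) to q − p.
As a 9×27 matrix over Z this has rank 8, with invariant factors (1,1,1,1,1,1,1,1).

The boundary map ∂_2: C_2 → C_1 acts by ∂[p,q,r] = [q,r] − [p,r] + [p,q]. For instance
  ∂[4,5,7] = [5,7] − [4,7] + [4,5],
  ∂[2,3,8] = [3,8] − [2,8] + [2,3].
As a 27×18 matrix over Z this has rank 18, with invariant factors (1,1,1,1,1,1,1,1,1,1,1,1,1,1,1,1,1,2).

Reading off H_k = ker ∂_k / im ∂_{k+1}:

  H_0: rank C_0 − rank ∂_1 = 9 − 8 = 1, and the invariant factors of ∂_1 are all 1, so H_0 ≅ Z.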